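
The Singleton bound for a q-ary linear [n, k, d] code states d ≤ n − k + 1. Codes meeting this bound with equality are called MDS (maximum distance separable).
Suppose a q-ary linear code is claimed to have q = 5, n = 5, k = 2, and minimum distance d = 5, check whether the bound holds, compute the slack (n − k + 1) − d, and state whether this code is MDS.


Singleton RHS = n − k + 1 = 4, slack = -1, bound violated (no such code; not MDS).

Singleton bound: d ≤ n − k + 1.
Here n = 5, k = 2, so n − k + 1 = 4.
Given d = 5, check d ≤ 4: NO.
Slack = (n − k + 1) − d = -1.
The slack is negative: d = 5 exceeds n − k + 1 = 4 by 1, so the Singleton bound is violated and no linear [5, 2, 5]_5 code can exist. In particular it is not MDS (MDS requires d = n − k + 1 exactly).
Description: the claimed parameters are [5, 2, 5]_5; such a code would be impossible (violates the Singleton bound).


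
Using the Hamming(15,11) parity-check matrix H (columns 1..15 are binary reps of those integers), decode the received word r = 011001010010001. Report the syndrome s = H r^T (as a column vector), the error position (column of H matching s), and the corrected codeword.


s = (1, 0, 1, 1)^T, error position = 11, corrected codeword c = 011001010000001

Compute s = H r^T mod 2 one row at a time:
  s_1 = 1 + 0 + 0 + 1 + 0 + 0 + 0 + 1 = 3 ≡ 1 (mod 2).
  s_2 = 0 + 0 + 1 + 0 + 0 + 0 + 0 + 1 = 2 ≡ 0 (mod 2).
  s_3 = 1 + 1 + 1 + 0 + 0 + 1 + 0 + 1 = 5 ≡ 1 (mod 2).
  s_4 = 0 + 1 + 0 + 0 + 0 + 1 + 0 + 1 = 3 ≡ 1 (mod 2).
s = (1, 0, 1, 1)^T — this equals column 11 of H (binary 1011), so error is at position 11.
Correct: flip bit 11 of r = 011001010010001 to get c = 011001010000001.


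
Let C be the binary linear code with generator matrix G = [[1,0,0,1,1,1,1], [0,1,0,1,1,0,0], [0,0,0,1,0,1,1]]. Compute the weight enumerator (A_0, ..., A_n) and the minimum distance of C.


Weight distribution: A_0 = 1, A_2 = 1, A_3 = 3, A_4 = 2, A_5 = 1. Minimum distance d = 2.

Enumerate all 2^3 = 8 messages m ∈ F_2^3.
For each, compute codeword c = mG in F_2^7, then tally its weight.
  m = 000 → c = 0000000, weight = 0.
  m = 100 → c = 1001111, weight = 5.
  m = 010 → c = 0101100, weight = 3.
  m = 110 → c = 1100011, weight = 4.
  m = 001 → c = 0001011, weight = 3.
  m = 101 → c = 1000100, weight = 2.
  m = 011 → c = 0100111, weight = 4.
  m = 111 → c = 1101000, weight = 3.
Tally weights:
  weight 0: 1 codewords.
  weight 2: 1 codewords.
  weight 3: 3 codewords.
  weight 4: 2 codewords.
  weight 5: 1 codewords.
Minimum distance d = smallest w > 0 with A_w > 0 = 2.
Sanity: Σ A_w = 8 = 2^3 = 8 ✓.


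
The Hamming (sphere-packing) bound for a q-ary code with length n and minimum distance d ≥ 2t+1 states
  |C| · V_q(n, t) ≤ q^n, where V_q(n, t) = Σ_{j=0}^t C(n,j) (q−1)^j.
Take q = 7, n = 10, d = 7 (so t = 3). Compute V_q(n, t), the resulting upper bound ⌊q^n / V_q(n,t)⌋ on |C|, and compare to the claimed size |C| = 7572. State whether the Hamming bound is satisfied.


V_q(n, t) = 27601, q^n = 282475249, Hamming bound = 10234, |C| = 7572 ≤ bound (satisfied).

Step 1: Compute V_q(n, t) = Σ_{j=0}^3 C(n, j) (q−1)^j.
  j = 0: C(10,0)·(6)^0 = 1·1 = 1.
  j = 1: C(10,1)·(6)^1 = 10·6 = 60.
  j = 2: C(10,2)·(6)^2 = 45·36 = 1620.
  j = 3: C(10,3)·(6)^3 = 120·216 = 25920.
  V_q(n, t) = 1 + 60 + 1620 + 25920 = 27601.
Step 2: q^n = 7^10 = 282475249.
Step 3: Hamming bound ⌊q^n / V_q(n,t)⌋ = ⌊282475249/27601⌋ = 10234.
Step 4: Compare |C| = 7572 to 10234: satisfied.
The claimed |C| lies below the Hamming bound.


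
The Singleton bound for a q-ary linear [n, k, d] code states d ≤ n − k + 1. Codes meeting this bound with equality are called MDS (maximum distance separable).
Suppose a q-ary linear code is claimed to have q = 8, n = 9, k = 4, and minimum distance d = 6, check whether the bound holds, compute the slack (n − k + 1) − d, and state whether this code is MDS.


Singleton RHS = n − k + 1 = 6, slack = 0, bound satisfied, MDS.

Singleton bound: d ≤ n − k + 1.
Here n = 9, k = 4, so n − k + 1 = 6.
Given d = 6, check d ≤ 6: YES.
Slack = (n − k + 1) − d = 0.
The code is MDS (slack = 0).
Description: the claimed parameters are [9, 4, 6]_8; such a code would be MDS (meets Singleton bound).


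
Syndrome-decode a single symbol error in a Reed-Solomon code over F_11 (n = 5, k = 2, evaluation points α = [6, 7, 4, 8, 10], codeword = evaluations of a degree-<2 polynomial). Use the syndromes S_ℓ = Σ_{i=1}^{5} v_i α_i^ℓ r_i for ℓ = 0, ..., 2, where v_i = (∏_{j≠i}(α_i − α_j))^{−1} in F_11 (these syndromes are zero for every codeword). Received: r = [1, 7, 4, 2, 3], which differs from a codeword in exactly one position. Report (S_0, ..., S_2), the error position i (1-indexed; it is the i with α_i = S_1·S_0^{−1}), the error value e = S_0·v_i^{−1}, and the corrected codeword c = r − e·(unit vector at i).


S = (4, 5, 9), error at position 3, error magnitude e = 4, c = [1, 7, 0, 2, 3].

Step 1: column multipliers v_i = (∏_{j≠i}(α_i − α_j))^{−1} mod 11.
  i = 1 (α = 6): (6−7)(6−4)(6−8)(6−10) = (−1)·2·(−2)·(−4) = −16 ≡ 6, so v_1 = 6^{−1} = 2 (mod 11).
  i = 2 (α = 7): (7−6)(7−4)(7−8)(7−10) = 1·3·(−1)·(−3) = 9 ≡ 9, so v_2 = 9^{−1} = 5 (mod 11).
  i = 3 (α = 4): (4−6)(4−7)(4−8)(4−10) = (−2)·(−3)·(−4)·(−6) = 144 ≡ 1, so v_3 = 1^{−1} = 1 (mod 11).
  i = 4 (α = 8): (8−6)(8−7)(8−4)(8−10) = 2·1·4·(−2) = −16 ≡ 6, so v_4 = 6^{−1} = 2 (mod 11).
  i = 5 (α = 10): (10−6)(10−7)(10−4)(10−8) = 4·3·6·2 = 144 ≡ 1, so v_5 = 1^{−1} = 1 (mod 11).
  v = [2, 5, 1, 2, 1].
Step 2: syndromes of r = [1, 7, 4, 2, 3] (all sums mod 11).
  S_0 = Σ v_i r_i = 2·1 + 5·7 + 1·4 + 2·2 + 1·3 = 48 ≡ 4.
  S_1 = Σ v_i α_i r_i = 2·6·1 + 5·7·7 + 1·4·4 + 2·8·2 + 1·10·3 = 335 ≡ 5.
  α_i^2 mod 11 = [3, 5, 5, 9, 1].
  S_2 = Σ v_i α_i^2 r_i = 2·3·1 + 5·5·7 + 1·5·4 + 2·9·2 + 1·1·3 = 240 ≡ 9.
  S = (4, 5, 9) ≠ 0, so r is not a codeword (an error is present).
Step 3: locate the error. For a single error e at position i, S_ℓ = v_i·e·α_i^ℓ, so α_err = S_1/S_0.
  S_0^{−1} = 4^{−1} = 3 (mod 11), so α_err = 5·3 = 15 ≡ 4 = α_3. Error position i = 3.
  Consistency check: S_2/S_1 = 9·9 = 81 ≡ 4 = α_err ✓ (single-error assumption holds).
Step 4: error magnitude e = S_0/v_3 = S_0·∏_{j≠3}(α_3 − α_j) = 4·1 = 4 ≡ 4 (mod 11).
Step 5: correct position 3: c_3 = r_3 − e = 4 − 4 ≡ 0 (mod 11). Hence c = [1, 7, 0, 2, 3].
  Check: interpolating c through the α_i gives m(x) = 9 + 6·x (degree < 2) with m(α_i) = c_i for every i, so c is indeed a codeword.


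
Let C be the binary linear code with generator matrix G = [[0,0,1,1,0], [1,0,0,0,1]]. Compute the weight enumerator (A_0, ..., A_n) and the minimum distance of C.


Weight distribution: A_0 = 1, A_2 = 2, A_4 = 1. Minimum distance d = 2.

Enumerate all 2^2 = 4 messages m ∈ F_2^2.
For each, compute codeword c = mG in F_2^5, then tally its weight.
  m = 00 → c = 00000, weight = 0.
  m = 10 → c = 00110, weight = 2.
  m = 01 → c = 10001, weight = 2.
  m = 11 → c = 10111, weight = 4.
Tally weights:
  weight 0: 1 codewords.
  weight 2: 2 codewords.
  weight 4: 1 codewords.
Minimum distance d = smallest w > 0 with A_w > 0 = 2.
Sanity: Σ A_w = 4 = 2^2 = 4 ✓.


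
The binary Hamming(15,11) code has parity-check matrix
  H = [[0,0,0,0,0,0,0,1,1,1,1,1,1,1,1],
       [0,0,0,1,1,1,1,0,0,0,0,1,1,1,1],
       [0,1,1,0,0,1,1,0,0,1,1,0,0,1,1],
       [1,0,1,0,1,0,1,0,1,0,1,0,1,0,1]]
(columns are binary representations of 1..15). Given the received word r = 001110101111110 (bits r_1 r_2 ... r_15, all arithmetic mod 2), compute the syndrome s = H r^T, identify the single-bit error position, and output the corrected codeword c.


s = (0, 0, 1, 0)^T, error position = 2, corrected codeword c = 011110101111110

Compute s = H r^T mod 2 one row at a time:
  s_1 = 0 + 1 + 1 + 1 + 1 + 1 + 1 + 0 = 6 ≡ 0 (mod 2).
  s_2 = 1 + 1 + 0 + 1 + 1 + 1 + 1 + 0 = 6 ≡ 0 (mod 2).
  s_3 = 0 + 1 + 0 + 1 + 1 + 1 + 1 + 0 = 5 ≡ 1 (mod 2).
  s_4 = 0 + 1 + 1 + 1 + 1 + 1 + 1 + 0 = 6 ≡ 0 (mod 2).
s = (0, 0, 1, 0)^T — this equals column 2 of H (binary 0010), so error is at position 2.
Correct: flip bit 2 of r = 001110101111110 to get c = 011110101111110.


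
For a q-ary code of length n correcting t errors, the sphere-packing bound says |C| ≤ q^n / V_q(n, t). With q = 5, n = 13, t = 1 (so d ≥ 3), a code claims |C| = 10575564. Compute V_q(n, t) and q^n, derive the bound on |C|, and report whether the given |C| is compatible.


V_q(n, t) = 53, q^n = 1220703125, Hamming bound = 23032134, |C| = 10575564 ≤ bound (satisfied).

Step 1: Compute V_q(n, t) = Σ_{j=0}^1 C(n, j) (q−1)^j.
  j = 0: C(13,0)·(4)^0 = 1·1 = 1.
  j = 1: C(13,1)·(4)^1 = 13·4 = 52.
  V_q(n, t) = 1 + 52 = 53.
Step 2: q^n = 5^13 = 1220703125.
Step 3: Hamming bound ⌊q^n / V_q(n,t)⌋ = ⌊1220703125/53⌋ = 23032134.
Step 4: Compare |C| = 10575564 to 23032134: satisfied.
The claimed |C| lies below the Hamming bound.


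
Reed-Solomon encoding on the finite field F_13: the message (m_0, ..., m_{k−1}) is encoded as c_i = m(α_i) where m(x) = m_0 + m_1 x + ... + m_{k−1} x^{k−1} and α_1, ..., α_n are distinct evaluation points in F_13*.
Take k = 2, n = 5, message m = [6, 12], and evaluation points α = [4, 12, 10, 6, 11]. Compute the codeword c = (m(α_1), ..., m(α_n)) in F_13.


c = [2, 7, 9, 0, 8]

Message polynomial: m(x) = 6 + 12·x (mod 13).
For each evaluation point α_i, compute m(α_i) mod 13:
  α_1 = 4: Horner steps 12 → 2, so m(4) = 2.
  α_2 = 12: Horner steps 12 → 7, so m(12) = 7.
  α_3 = 10: Horner steps 12 → 9, so m(10) = 9.
  α_4 = 6: Horner steps 12 → 0, so m(6) = 0.
  α_5 = 11: Horner steps 12 → 8, so m(11) = 8.
Codeword c = [2, 7, 9, 0, 8] ∈ F_13^5.


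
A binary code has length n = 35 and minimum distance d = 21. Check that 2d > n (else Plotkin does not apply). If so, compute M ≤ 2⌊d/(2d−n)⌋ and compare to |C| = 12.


Plotkin bound M ≤ 6; given |C| = 12 > bound (violated).

Check applicability: 2d = 42, n = 35.
2d − n = 7 > 0, so Plotkin applies.
Compute d/(2d−n) = 21/7 ≈ 3.0000.
⌊d/(2d−n)⌋ = 3.
Plotkin bound: M ≤ 2·3 = 6.
Given |C| = 12, check: VIOLATED.
This |C| is above the Plotkin bound, so no binary code with n = 35, d = 21 and 12 codewords exists.


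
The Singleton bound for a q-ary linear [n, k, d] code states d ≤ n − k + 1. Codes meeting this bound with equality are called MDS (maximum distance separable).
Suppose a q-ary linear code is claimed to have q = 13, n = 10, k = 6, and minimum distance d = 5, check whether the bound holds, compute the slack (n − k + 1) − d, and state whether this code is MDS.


Singleton RHS = n − k + 1 = 5, slack = 0, bound satisfied, MDS.

Singleton bound: d ≤ n − k + 1.
Here n = 10, k = 6, so n − k + 1 = 5.
Given d = 5, check d ≤ 5: YES.
Slack = (n − k + 1) − d = 0.
The code is MDS (slack = 0).
Description: the claimed parameters are [10, 6, 5]_13; such a code would be MDS (meets Singleton bound).


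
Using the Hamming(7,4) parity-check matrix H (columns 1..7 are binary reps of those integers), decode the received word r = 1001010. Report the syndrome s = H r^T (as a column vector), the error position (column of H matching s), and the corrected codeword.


s = (0, 1, 1)^T, error position = 3, corrected codeword c = 1011010

Compute s = H r^T mod 2 one row at a time:
  s_1 = 1 + 0 + 1 + 0 = 2 ≡ 0 (mod 2).
  s_2 = 0 + 0 + 1 + 0 = 1 ≡ 1 (mod 2).
  s_3 = 1 + 0 + 0 + 0 = 1 ≡ 1 (mod 2).
s = (0, 1, 1)^T — this equals column 3 of H (binary 011), so error is at position 3.
Correct: flip bit 3 of r = 1001010 to get c = 1011010.


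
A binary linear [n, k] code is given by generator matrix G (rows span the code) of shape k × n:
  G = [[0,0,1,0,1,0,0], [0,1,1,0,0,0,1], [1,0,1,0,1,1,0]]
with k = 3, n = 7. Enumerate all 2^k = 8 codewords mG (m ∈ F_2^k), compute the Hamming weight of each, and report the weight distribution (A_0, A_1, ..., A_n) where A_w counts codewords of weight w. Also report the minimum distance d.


Weight distribution: A_0 = 1, A_2 = 2, A_3 = 2, A_4 = 1, A_5 = 2. Minimum distance d = 2.

Enumerate all 2^3 = 8 messages m ∈ F_2^3.
For each, compute codeword c = mG in F_2^7, then tally its weight.
  m = 000 → c = 0000000, weight = 0.
  m = 100 → c = 0010100, weight = 2.
  m = 010 → c = 0110001, weight = 3.
  m = 110 → c = 0100101, weight = 3.
  m = 001 → c = 1010110, weight = 4.
  m = 101 → c = 1000010, weight = 2.
  m = 011 → c = 1100111, weight = 5.
  m = 111 → c = 1110011, weight = 5.
Tally weights:
  weight 0: 1 codewords.
  weight 2: 2 codewords.
  weight 3: 2 codewords.
  weight 4: 1 codewords.
  weight 5: 2 codewords.
Minimum distance d = smallest w > 0 with A_w > 0 = 2.
Sanity: Σ A_w = 8 = 2^3 = 8 ✓.


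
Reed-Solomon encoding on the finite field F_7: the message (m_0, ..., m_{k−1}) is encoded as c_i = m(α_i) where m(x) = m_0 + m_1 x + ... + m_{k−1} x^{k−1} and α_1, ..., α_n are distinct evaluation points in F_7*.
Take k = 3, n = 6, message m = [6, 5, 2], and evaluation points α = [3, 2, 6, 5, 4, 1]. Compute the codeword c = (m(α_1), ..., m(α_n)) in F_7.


c = [4, 3, 3, 4, 2, 6]

Message polynomial: m(x) = 6 + 5·x + 2·x^2 (mod 7).
For each evaluation point α_i, compute m(α_i) mod 7:
  α_1 = 3: Horner steps 2 → 4 → 4, so m(3) = 4.
  α_2 = 2: Horner steps 2 → 2 → 3, so m(2) = 3.
  α_3 = 6: Horner steps 2 → 3 → 3, so m(6) = 3.
  α_4 = 5: Horner steps 2 → 1 → 4, so m(5) = 4.
  α_5 = 4: Horner steps 2 → 6 → 2, so m(4) = 2.
  α_6 = 1: Horner steps 2 → 0 → 6, so m(1) = 6.
Codeword c = [4, 3, 3, 4, 2, 6] ∈ F_7^6.


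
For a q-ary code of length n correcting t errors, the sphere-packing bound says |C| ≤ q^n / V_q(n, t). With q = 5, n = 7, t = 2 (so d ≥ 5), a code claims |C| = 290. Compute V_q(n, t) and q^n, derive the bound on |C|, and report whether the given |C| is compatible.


V_q(n, t) = 365, q^n = 78125, Hamming bound = 214, |C| = 290 > bound (violated).

Step 1: Compute V_q(n, t) = Σ_{j=0}^2 C(n, j) (q−1)^j.
  j = 0: C(7,0)·(4)^0 = 1·1 = 1.
  j = 1: C(7,1)·(4)^1 = 7·4 = 28.
  j = 2: C(7,2)·(4)^2 = 21·16 = 336.
  V_q(n, t) = 1 + 28 + 336 = 365.
Step 2: q^n = 5^7 = 78125.
Step 3: Hamming bound ⌊q^n / V_q(n,t)⌋ = ⌊78125/365⌋ = 214.
Step 4: Compare |C| = 290 to 214: violated.
The claimed |C| lies above the Hamming bound, so no 5-ary code of length 7 with d ≥ 5 can have 290 codewords.


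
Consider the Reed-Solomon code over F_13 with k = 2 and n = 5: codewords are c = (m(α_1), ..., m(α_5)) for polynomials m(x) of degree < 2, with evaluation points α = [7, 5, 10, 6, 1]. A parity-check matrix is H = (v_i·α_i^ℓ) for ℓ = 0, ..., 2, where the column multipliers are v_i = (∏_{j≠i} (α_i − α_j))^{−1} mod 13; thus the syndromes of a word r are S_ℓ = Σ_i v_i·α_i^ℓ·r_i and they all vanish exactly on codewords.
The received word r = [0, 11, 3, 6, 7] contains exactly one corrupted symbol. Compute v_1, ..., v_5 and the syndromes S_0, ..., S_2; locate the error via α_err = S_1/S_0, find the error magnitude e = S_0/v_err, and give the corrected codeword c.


S = (1, 6, 10), error at position 4, error magnitude e = 7, c = [0, 11, 3, 12, 7].

Step 1: column multipliers v_i = (∏_{j≠i}(α_i − α_j))^{−1} mod 13.
  i = 1 (α = 7): (7−5)(7−10)(7−6)(7−1) = 2·(−3)·1·6 = −36 ≡ 3, so v_1 = 3^{−1} = 9 (mod 13).
  i = 2 (α = 5): (5−7)(5−10)(5−6)(5−1) = (−2)·(−5)·(−1)·4 = −40 ≡ 12, so v_2 = 12^{−1} = 12 (mod 13).
  i = 3 (α = 10): (10−7)(10−5)(10−6)(10−1) = 3·5·4·9 = 540 ≡ 7, so v_3 = 7^{−1} = 2 (mod 13).
  i = 4 (α = 6): (6−7)(6−5)(6−10)(6−1) = (−1)·1·(−4)·5 = 20 ≡ 7, so v_4 = 7^{−1} = 2 (mod 13).
  i = 5 (α = 1): (1−7)(1−5)(1−10)(1−6) = (−6)·(−4)·(−9)·(−5) = 1080 ≡ 1, so v_5 = 1^{−1} = 1 (mod 13).
  v = [9, 12, 2, 2, 1].
Step 2: syndromes of r = [0, 11, 3, 6, 7] (all sums mod 13).
  S_0 = Σ v_i r_i = 9·0 + 12·11 + 2·3 + 2·6 + 1·7 = 157 ≡ 1.
  S_1 = Σ v_i α_i r_i = 9·7·0 + 12·5·11 + 2·10·3 + 2·6·6 + 1·1·7 = 799 ≡ 6.
  α_i^2 mod 13 = [10, 12, 9, 10, 1].
  S_2 = Σ v_i α_i^2 r_i = 9·10·0 + 12·12·11 + 2·9·3 + 2·10·6 + 1·1·7 = 1765 ≡ 10.
  S = (1, 6, 10) ≠ 0, so r is not a codeword (an error is present).
Step 3: locate the error. For a single error e at position i, S_ℓ = v_i·e·α_i^ℓ, so α_err = S_1/S_0.
  S_0^{−1} = 1^{−1} = 1 (mod 13), so α_err = 6·1 = 6 ≡ 6 = α_4. Error position i = 4.
  Consistency check: S_2/S_1 = 10·11 = 110 ≡ 6 = α_err ✓ (single-error assumption holds).
Step 4: error magnitude e = S_0/v_4 = S_0·∏_{j≠4}(α_4 − α_j) = 1·7 = 7 ≡ 7 (mod 13).
Step 5: correct position 4: c_4 = r_4 − e = 6 − 7 ≡ 12 (mod 13). Hence c = [0, 11, 3, 12, 7].
  Check: interpolating c through the α_i gives m(x) = 6 + 1·x (degree < 2) with m(α_i) = c_i for every i, so c is indeed a codeword.


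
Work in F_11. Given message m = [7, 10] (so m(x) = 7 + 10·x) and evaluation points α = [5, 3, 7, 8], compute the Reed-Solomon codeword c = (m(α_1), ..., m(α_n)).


c = [2, 4, 0, 10]

Message polynomial: m(x) = 7 + 10·x (mod 11).
For each evaluation point α_i, compute m(α_i) mod 11:
  α_1 = 5: Horner steps 10 → 2, so m(5) = 2.
  α_2 = 3: Horner steps 10 → 4, so m(3) = 4.
  α_3 = 7: Horner steps 10 → 0, so m(7) = 0.
  α_4 = 8: Horner steps 10 → 10, so m(8) = 10.
Codeword c = [2, 4, 0, 10] ∈ F_11^4.


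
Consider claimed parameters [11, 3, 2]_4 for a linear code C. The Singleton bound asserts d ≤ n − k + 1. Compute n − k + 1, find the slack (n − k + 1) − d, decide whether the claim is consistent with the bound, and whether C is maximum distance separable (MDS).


Singleton RHS = n − k + 1 = 9, slack = 7, bound satisfied, not MDS.

Singleton bound: d ≤ n − k + 1.
Here n = 11, k = 3, so n − k + 1 = 9.
Given d = 2, check d ≤ 9: YES.
Slack = (n − k + 1) − d = 7.
The code is NOT MDS (slack = 7 > 0).
Description: the claimed parameters are [11, 3, 2]_4; such a code would be non-MDS.


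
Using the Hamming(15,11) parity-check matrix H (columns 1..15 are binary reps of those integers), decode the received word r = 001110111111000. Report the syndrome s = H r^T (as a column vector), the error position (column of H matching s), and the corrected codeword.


s = (1, 0, 0, 1)^T, error position = 9, corrected codeword c = 001110110111000

Compute s = H r^T mod 2 one row at a time:
  s_1 = 1 + 1 + 1 + 1 + 1 + 0 + 0 + 0 = 5 ≡ 1 (mod 2).
  s_2 = 1 + 1 + 0 + 1 + 1 + 0 + 0 + 0 = 4 ≡ 0 (mod 2).
  s_3 = 0 + 1 + 0 + 1 + 1 + 1 + 0 + 0 = 4 ≡ 0 (mod 2).
  s_4 = 0 + 1 + 1 + 1 + 1 + 1 + 0 + 0 = 5 ≡ 1 (mod 2).
s = (1, 0, 0, 1)^T — this equals column 9 of H (binary 1001), so error is at position 9.
Correct: flip bit 9 of r = 001110111111000 to get c = 001110110111000.


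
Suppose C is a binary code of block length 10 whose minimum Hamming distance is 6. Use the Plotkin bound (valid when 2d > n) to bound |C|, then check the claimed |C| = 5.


Plotkin bound M ≤ 6; given |C| = 5 ≤ bound (satisfied).

Check applicability: 2d = 12, n = 10.
2d − n = 2 > 0, so Plotkin applies.
Compute d/(2d−n) = 6/2 ≈ 3.0000.
⌊d/(2d−n)⌋ = 3.
Plotkin bound: M ≤ 2·3 = 6.
Given |C| = 5, check: satisfied.
This |C| is below the Plotkin bound.


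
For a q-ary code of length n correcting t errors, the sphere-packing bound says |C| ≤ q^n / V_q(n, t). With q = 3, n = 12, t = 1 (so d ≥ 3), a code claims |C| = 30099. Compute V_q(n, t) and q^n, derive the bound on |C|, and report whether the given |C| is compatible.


V_q(n, t) = 25, q^n = 531441, Hamming bound = 21257, |C| = 30099 > bound (violated).

Step 1: Compute V_q(n, t) = Σ_{j=0}^1 C(n, j) (q−1)^j.
  j = 0: C(12,0)·(2)^0 = 1·1 = 1.
  j = 1: C(12,1)·(2)^1 = 12·2 = 24.
  V_q(n, t) = 1 + 24 = 25.
Step 2: q^n = 3^12 = 531441.
Step 3: Hamming bound ⌊q^n / V_q(n,t)⌋ = ⌊531441/25⌋ = 21257.
Step 4: Compare |C| = 30099 to 21257: violated.
The claimed |C| lies above the Hamming bound, so no 3-ary code of length 12 with d ≥ 3 can have 30099 codewords.


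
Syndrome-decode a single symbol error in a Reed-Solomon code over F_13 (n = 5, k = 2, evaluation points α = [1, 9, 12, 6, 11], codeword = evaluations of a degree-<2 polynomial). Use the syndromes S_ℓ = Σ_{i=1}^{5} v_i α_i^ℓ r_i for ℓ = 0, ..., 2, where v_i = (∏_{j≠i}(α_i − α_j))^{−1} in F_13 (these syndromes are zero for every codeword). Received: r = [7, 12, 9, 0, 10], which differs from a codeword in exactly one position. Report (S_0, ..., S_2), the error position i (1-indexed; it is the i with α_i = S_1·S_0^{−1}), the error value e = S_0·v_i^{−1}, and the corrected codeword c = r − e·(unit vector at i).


S = (10, 8, 9), error at position 4, error magnitude e = 11, c = [7, 12, 9, 2, 10].

Step 1: column multipliers v_i = (∏_{j≠i}(α_i − α_j))^{−1} mod 13.
  i = 1 (α = 1): (1−9)(1−12)(1−6)(1−11) = (−8)·(−11)·(−5)·(−10) = 4400 ≡ 6, so v_1 = 6^{−1} = 11 (mod 13).
  i = 2 (α = 9): (9−1)(9−12)(9−6)(9−11) = 8·(−3)·3·(−2) = 144 ≡ 1, so v_2 = 1^{−1} = 1 (mod 13).
  i = 3 (α = 12): (12−1)(12−9)(12−6)(12−11) = 11·3·6·1 = 198 ≡ 3, so v_3 = 3^{−1} = 9 (mod 13).
  i = 4 (α = 6): (6−1)(6−9)(6−12)(6−11) = 5·(−3)·(−6)·(−5) = −450 ≡ 5, so v_4 = 5^{−1} = 8 (mod 13).
  i = 5 (α = 11): (11−1)(11−9)(11−12)(11−6) = 10·2·(−1)·5 = −100 ≡ 4, so v_5 = 4^{−1} = 10 (mod 13).
  v = [11, 1, 9, 8, 10].
Step 2: syndromes of r = [7, 12, 9, 0, 10] (all sums mod 13).
  S_0 = Σ v_i r_i = 11·7 + 1·12 + 9·9 + 8·0 + 10·10 = 270 ≡ 10.
  S_1 = Σ v_i α_i r_i = 11·1·7 + 1·9·12 + 9·12·9 + 8·6·0 + 10·11·10 = 2257 ≡ 8.
  α_i^2 mod 13 = [1, 3, 1, 10, 4].
  S_2 = Σ v_i α_i^2 r_i = 11·1·7 + 1·3·12 + 9·1·9 + 8·10·0 + 10·4·10 = 594 ≡ 9.
  S = (10, 8, 9) ≠ 0, so r is not a codeword (an error is present).
Step 3: locate the error. For a single error e at position i, S_ℓ = v_i·e·α_i^ℓ, so α_err = S_1/S_0.
  S_0^{−1} = 10^{−1} = 4 (mod 13), so α_err = 8·4 = 32 ≡ 6 = α_4. Error position i = 4.
  Consistency check: S_2/S_1 = 9·5 = 45 ≡ 6 = α_err ✓ (single-error assumption holds).
Step 4: error magnitude e = S_0/v_4 = S_0·∏_{j≠4}(α_4 − α_j) = 10·5 = 50 ≡ 11 (mod 13).
Step 5: correct position 4: c_4 = r_4 − e = 0 − 11 ≡ 2 (mod 13). Hence c = [7, 12, 9, 2, 10].
  Check: interpolating c through the α_i gives m(x) = 8 + 12·x (degree < 2) with m(α_i) = c_i for every i, so c is indeed a codeword.


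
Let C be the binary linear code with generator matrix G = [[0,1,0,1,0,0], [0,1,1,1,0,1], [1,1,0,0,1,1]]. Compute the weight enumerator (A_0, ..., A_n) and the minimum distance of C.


Weight distribution: A_0 = 1, A_2 = 2, A_4 = 5. Minimum distance d = 2.

Enumerate all 2^3 = 8 messages m ∈ F_2^3.
For each, compute codeword c = mG in F_2^6, then tally its weight.
  m = 000 → c = 000000, weight = 0.
  m = 100 → c = 010100, weight = 2.
  m = 010 → c = 011101, weight = 4.
  m = 110 → c = 001001, weight = 2.
  m = 001 → c = 110011, weight = 4.
  m = 101 → c = 100111, weight = 4.
  m = 011 → c = 101110, weight = 4.
  m = 111 → c = 111010, weight = 4.
Tally weights:
  weight 0: 1 codewords.
  weight 2: 2 codewords.
  weight 4: 5 codewords.
Minimum distance d = smallest w > 0 with A_w > 0 = 2.
Sanity: Σ A_w = 8 = 2^3 = 8 ✓.


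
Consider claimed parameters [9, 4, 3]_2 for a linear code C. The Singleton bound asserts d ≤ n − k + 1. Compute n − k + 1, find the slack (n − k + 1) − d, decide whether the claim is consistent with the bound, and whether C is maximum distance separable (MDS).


Singleton RHS = n − k + 1 = 6, slack = 3, bound satisfied, not MDS.

Singleton bound: d ≤ n − k + 1.
Here n = 9, k = 4, so n − k + 1 = 6.
Given d = 3, check d ≤ 6: YES.
Slack = (n − k + 1) − d = 3.
The code is NOT MDS (slack = 3 > 0).
Description: the claimed parameters are [9, 4, 3]_2; such a code would be non-MDS.


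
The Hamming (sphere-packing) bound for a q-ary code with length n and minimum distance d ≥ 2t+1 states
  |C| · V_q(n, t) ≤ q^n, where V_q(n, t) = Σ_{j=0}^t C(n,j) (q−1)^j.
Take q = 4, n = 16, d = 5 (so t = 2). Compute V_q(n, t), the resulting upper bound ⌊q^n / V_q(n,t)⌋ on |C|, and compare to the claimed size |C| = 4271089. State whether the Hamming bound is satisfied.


V_q(n, t) = 1129, q^n = 4294967296, Hamming bound = 3804222, |C| = 4271089 > bound (violated).

Step 1: Compute V_q(n, t) = Σ_{j=0}^2 C(n, j) (q−1)^j.
  j = 0: C(16,0)·(3)^0 = 1·1 = 1.
  j = 1: C(16,1)·(3)^1 = 16·3 = 48.
  j = 2: C(16,2)·(3)^2 = 120·9 = 1080.
  V_q(n, t) = 1 + 48 + 1080 = 1129.
Step 2: q^n = 4^16 = 4294967296.
Step 3: Hamming bound ⌊q^n / V_q(n,t)⌋ = ⌊4294967296/1129⌋ = 3804222.
Step 4: Compare |C| = 4271089 to 3804222: violated.
The claimed |C| lies above the Hamming bound, so no 4-ary code of length 16 with d ≥ 5 can have 4271089 codewords.


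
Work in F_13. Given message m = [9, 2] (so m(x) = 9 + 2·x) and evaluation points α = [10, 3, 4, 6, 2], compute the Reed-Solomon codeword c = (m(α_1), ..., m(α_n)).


c = [3, 2, 4, 8, 0]

Message polynomial: m(x) = 9 + 2·x (mod 13).
For each evaluation point α_i, compute m(α_i) mod 13:
  α_1 = 10: Horner steps 2 → 3, so m(10) = 3.
  α_2 = 3: Horner steps 2 → 2, so m(3) = 2.
  α_3 = 4: Horner steps 2 → 4, so m(4) = 4.
  α_4 = 6: Horner steps 2 → 8, so m(6) = 8.
  α_5 = 2: Horner steps 2 → 0, so m(2) = 0.
Codeword c = [3, 2, 4, 8, 0] ∈ F_13^5.


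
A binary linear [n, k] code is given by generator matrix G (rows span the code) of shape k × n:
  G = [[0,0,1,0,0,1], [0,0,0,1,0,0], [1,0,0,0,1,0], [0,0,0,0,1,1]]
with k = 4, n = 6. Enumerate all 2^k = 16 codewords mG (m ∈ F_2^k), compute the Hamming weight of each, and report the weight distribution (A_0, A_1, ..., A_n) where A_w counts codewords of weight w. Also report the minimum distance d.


Weight distribution: A_0 = 1, A_1 = 1, A_2 = 6, A_3 = 6, A_4 = 1, A_5 = 1. Minimum distance d = 1.

Enumerate all 2^4 = 16 messages m ∈ F_2^4.
For each, compute codeword c = mG in F_2^6, then tally its weight.
  m = 0000 → c = 000000, weight = 0.
  m = 1000 → c = 001001, weight = 2.
  m = 0100 → c = 000100, weight = 1.
  m = 1100 → c = 001101, weight = 3.
  m = 0010 → c = 100010, weight = 2.
  m = 1010 → c = 101011, weight = 4.
  m = 0110 → c = 100110, weight = 3.
  m = 1110 → c = 101111, weight = 5.
  m = 0001 → c = 000011, weight = 2.
  m = 1001 → c = 001010, weight = 2.
  m = 0101 → c = 000111, weight = 3.
  m = 1101 → c = 001110, weight = 3.
  m = 0011 → c = 100001, weight = 2.
  m = 1011 → c = 101000, weight = 2.
  m = 0111 → c = 100101, weight = 3.
  m = 1111 → c = 101100, weight = 3.
Tally weights:
  weight 0: 1 codewords.
  weight 1: 1 codewords.
  weight 2: 6 codewords.
  weight 3: 6 codewords.
  weight 4: 1 codewords.
  weight 5: 1 codewords.
Minimum distance d = smallest w > 0 with A_w > 0 = 1.
Sanity: Σ A_w = 16 = 2^4 = 16 ✓.


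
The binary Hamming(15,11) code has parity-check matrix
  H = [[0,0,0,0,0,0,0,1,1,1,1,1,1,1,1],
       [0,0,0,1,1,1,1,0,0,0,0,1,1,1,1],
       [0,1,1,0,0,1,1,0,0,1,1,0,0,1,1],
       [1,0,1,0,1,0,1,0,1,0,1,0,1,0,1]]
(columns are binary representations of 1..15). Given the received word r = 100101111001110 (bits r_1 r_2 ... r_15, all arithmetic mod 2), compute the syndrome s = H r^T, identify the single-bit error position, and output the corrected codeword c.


s = (1, 0, 1, 0)^T, error position = 10, corrected codeword c = 100101111101110

Compute s = H r^T mod 2 one row at a time:
  s_1 = 1 + 1 + 0 + 0 + 1 + 1 + 1 + 0 = 5 ≡ 1 (mod 2).
  s_2 = 1 + 0 + 1 + 1 + 1 + 1 + 1 + 0 = 6 ≡ 0 (mod 2).
  s_3 = 0 + 0 + 1 + 1 + 0 + 0 + 1 + 0 = 3 ≡ 1 (mod 2).
  s_4 = 1 + 0 + 0 + 1 + 1 + 0 + 1 + 0 = 4 ≡ 0 (mod 2).
s = (1, 0, 1, 0)^T — this equals column 10 of H (binary 1010), so error is at position 10.
Correct: flip bit 10 of r = 100101111001110 to get c = 100101111101110.


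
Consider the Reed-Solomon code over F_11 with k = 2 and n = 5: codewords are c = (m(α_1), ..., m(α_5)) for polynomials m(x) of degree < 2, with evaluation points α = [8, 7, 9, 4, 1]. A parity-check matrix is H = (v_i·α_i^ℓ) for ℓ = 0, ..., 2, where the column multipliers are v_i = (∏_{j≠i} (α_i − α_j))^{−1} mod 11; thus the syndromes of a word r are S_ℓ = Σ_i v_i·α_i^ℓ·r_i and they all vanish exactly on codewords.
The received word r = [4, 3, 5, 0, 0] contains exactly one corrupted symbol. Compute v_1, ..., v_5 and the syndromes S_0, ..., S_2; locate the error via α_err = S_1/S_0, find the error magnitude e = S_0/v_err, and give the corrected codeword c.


S = (2, 2, 2), error at position 5, error magnitude e = 3, c = [4, 3, 5, 0, 8].

Step 1: column multipliers v_i = (∏_{j≠i}(α_i − α_j))^{−1} mod 11.
  i = 1 (α = 8): (8−7)(8−9)(8−4)(8−1) = 1·(−1)·4·7 = −28 ≡ 5, so v_1 = 5^{−1} = 9 (mod 11).
  i = 2 (α = 7): (7−8)(7−9)(7−4)(7−1) = (−1)·(−2)·3·6 = 36 ≡ 3, so v_2 = 3^{−1} = 4 (mod 11).
  i = 3 (α = 9): (9−8)(9−7)(9−4)(9−1) = 1·2·5·8 = 80 ≡ 3, so v_3 = 3^{−1} = 4 (mod 11).
  i = 4 (α = 4): (4−8)(4−7)(4−9)(4−1) = (−4)·(−3)·(−5)·3 = −180 ≡ 7, so v_4 = 7^{−1} = 8 (mod 11).
  i = 5 (α = 1): (1−8)(1−7)(1−9)(1−4) = (−7)·(−6)·(−8)·(−3) = 1008 ≡ 7, so v_5 = 7^{−1} = 8 (mod 11).
  v = [9, 4, 4, 8, 8].
Step 2: syndromes of r = [4, 3, 5, 0, 0] (all sums mod 11).
  S_0 = Σ v_i r_i = 9·4 + 4·3 + 4·5 + 8·0 + 8·0 = 68 ≡ 2.
  S_1 = Σ v_i α_i r_i = 9·8·4 + 4·7·3 + 4·9·5 + 8·4·0 + 8·1·0 = 552 ≡ 2.
  α_i^2 mod 11 = [9, 5, 4, 5, 1].
  S_2 = Σ v_i α_i^2 r_i = 9·9·4 + 4·5·3 + 4·4·5 + 8·5·0 + 8·1·0 = 464 ≡ 2.
  S = (2, 2, 2) ≠ 0, so r is not a codeword (an error is present).
Step 3: locate the error. For a single error e at position i, S_ℓ = v_i·e·α_i^ℓ, so α_err = S_1/S_0.
  S_0^{−1} = 2^{−1} = 6 (mod 11), so α_err = 2·6 = 12 ≡ 1 = α_5. Error position i = 5.
  Consistency check: S_2/S_1 = 2·6 = 12 ≡ 1 = α_err ✓ (single-error assumption holds).
Step 4: error magnitude e = S_0/v_5 = S_0·∏_{j≠5}(α_5 − α_j) = 2·7 = 14 ≡ 3 (mod 11).
Step 5: correct position 5: c_5 = r_5 − e = 0 − 3 ≡ 8 (mod 11). Hence c = [4, 3, 5, 0, 8].
  Check: interpolating c through the α_i gives m(x) = 7 + 1·x (degree < 2) with m(α_i) = c_i for every i, so c is indeed a codeword.


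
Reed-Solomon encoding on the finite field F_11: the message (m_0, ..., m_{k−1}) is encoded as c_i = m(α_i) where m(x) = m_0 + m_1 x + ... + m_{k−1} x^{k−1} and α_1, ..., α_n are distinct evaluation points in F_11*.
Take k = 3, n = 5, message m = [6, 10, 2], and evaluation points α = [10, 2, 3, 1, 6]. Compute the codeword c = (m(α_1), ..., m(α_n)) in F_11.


c = [9, 1, 10, 7, 6]

Message polynomial: m(x) = 6 + 10·x + 2·x^2 (mod 11).
For each evaluation point α_i, compute m(α_i) mod 11:
  α_1 = 10: Horner steps 2 → 8 → 9, so m(10) = 9.
  α_2 = 2: Horner steps 2 → 3 → 1, so m(2) = 1.
  α_3 = 3: Horner steps 2 → 5 → 10, so m(3) = 10.
  α_4 = 1: Horner steps 2 → 1 → 7, so m(1) = 7.
  α_5 = 6: Horner steps 2 → 0 → 6, so m(6) = 6.
Codeword c = [9, 1, 10, 7, 6] ∈ F_11^5.


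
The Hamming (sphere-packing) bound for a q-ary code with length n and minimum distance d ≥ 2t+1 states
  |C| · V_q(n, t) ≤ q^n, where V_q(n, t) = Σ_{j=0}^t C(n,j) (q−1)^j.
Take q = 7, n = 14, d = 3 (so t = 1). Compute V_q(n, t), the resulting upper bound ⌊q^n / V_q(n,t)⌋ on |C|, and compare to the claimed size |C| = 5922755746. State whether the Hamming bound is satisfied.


V_q(n, t) = 85, q^n = 678223072849, Hamming bound = 7979094974, |C| = 5922755746 ≤ bound (satisfied).

Step 1: Compute V_q(n, t) = Σ_{j=0}^1 C(n, j) (q−1)^j.
  j = 0: C(14,0)·(6)^0 = 1·1 = 1.
  j = 1: C(14,1)·(6)^1 = 14·6 = 84.
  V_q(n, t) = 1 + 84 = 85.
Step 2: q^n = 7^14 = 678223072849.
Step 3: Hamming bound ⌊q^n / V_q(n,t)⌋ = ⌊678223072849/85⌋ = 7979094974.
Step 4: Compare |C| = 5922755746 to 7979094974: satisfied.
The claimed |C| lies below the Hamming bound.


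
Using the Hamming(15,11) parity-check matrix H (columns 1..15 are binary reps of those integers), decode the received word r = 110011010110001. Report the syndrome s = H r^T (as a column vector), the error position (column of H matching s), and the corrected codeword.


s = (0, 1, 1, 0)^T, error position = 6, corrected codeword c = 110010010110001

Compute s = H r^T mod 2 one row at a time:
  s_1 = 1 + 0 + 1 + 1 + 0 + 0 + 0 + 1 = 4 ≡ 0 (mod 2).
  s_2 = 0 + 1 + 1 + 0 + 0 + 0 + 0 + 1 = 3 ≡ 1 (mod 2).
  s_3 = 1 + 0 + 1 + 0 + 1 + 1 + 0 + 1 = 5 ≡ 1 (mod 2).
  s_4 = 1 + 0 + 1 + 0 + 0 + 1 + 0 + 1 = 4 ≡ 0 (mod 2).
s = (0, 1, 1, 0)^T — this equals column 6 of H (binary 0110), so error is at position 6.
Correct: flip bit 6 of r = 110011010110001 to get c = 110010010110001.


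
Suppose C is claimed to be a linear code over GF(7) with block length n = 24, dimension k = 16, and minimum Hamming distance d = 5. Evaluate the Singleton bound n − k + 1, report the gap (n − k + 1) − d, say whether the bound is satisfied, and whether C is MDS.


Singleton RHS = n − k + 1 = 9, slack = 4, bound satisfied, not MDS.

Singleton bound: d ≤ n − k + 1.
Here n = 24, k = 16, so n − k + 1 = 9.
Given d = 5, check d ≤ 9: YES.
Slack = (n − k + 1) − d = 4.
The code is NOT MDS (slack = 4 > 0).
Description: the claimed parameters are [24, 16, 5]_7; such a code would be non-MDS.


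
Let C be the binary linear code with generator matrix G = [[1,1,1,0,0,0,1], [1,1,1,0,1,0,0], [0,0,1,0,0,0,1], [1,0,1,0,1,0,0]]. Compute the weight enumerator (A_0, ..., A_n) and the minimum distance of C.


Weight distribution: A_0 = 1, A_1 = 2, A_2 = 4, A_3 = 6, A_4 = 3. Minimum distance d = 1.

Enumerate all 2^4 = 16 messages m ∈ F_2^4.
For each, compute codeword c = mG in F_2^7, then tally its weight.
  m = 0000 → c = 0000000, weight = 0.
  m = 1000 → c = 1110001, weight = 4.
  m = 0100 → c = 1110100, weight = 4.
  m = 1100 → c = 0000101, weight = 2.
  m = 0010 → c = 0010001, weight = 2.
  m = 1010 → c = 1100000, weight = 2.
  m = 0110 → c = 1100101, weight = 4.
  m = 1110 → c = 0010100, weight = 2.
  m = 0001 → c = 1010100, weight = 3.
  m = 1001 → c = 0100101, weight = 3.
  m = 0101 → c = 0100000, weight = 1.
  m = 1101 → c = 1010001, weight = 3.
  m = 0011 → c = 1000101, weight = 3.
  m = 1011 → c = 0110100, weight = 3.
  m = 0111 → c = 0110001, weight = 3.
  m = 1111 → c = 1000000, weight = 1.
Tally weights:
  weight 0: 1 codewords.
  weight 1: 2 codewords.
  weight 2: 4 codewords.
  weight 3: 6 codewords.
  weight 4: 3 codewords.
Minimum distance d = smallest w > 0 with A_w > 0 = 1.
Sanity: Σ A_w = 16 = 2^4 = 16 ✓.


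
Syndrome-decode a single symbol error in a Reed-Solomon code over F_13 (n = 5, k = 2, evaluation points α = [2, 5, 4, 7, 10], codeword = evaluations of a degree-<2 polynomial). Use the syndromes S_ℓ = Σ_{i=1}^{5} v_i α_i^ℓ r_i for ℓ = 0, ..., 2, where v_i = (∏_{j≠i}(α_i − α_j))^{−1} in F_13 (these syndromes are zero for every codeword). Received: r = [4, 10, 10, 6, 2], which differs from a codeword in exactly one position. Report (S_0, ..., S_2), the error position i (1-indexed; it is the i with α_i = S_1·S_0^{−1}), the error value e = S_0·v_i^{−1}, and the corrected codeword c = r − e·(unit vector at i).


S = (9, 6, 4), error at position 2, error magnitude e = 10, c = [4, 0, 10, 6, 2].

Step 1: column multipliers v_i = (∏_{j≠i}(α_i − α_j))^{−1} mod 13.
  i = 1 (α = 2): (2−5)(2−4)(2−7)(2−10) = (−3)·(−2)·(−5)·(−8) = 240 ≡ 6, so v_1 = 6^{−1} = 11 (mod 13).
  i = 2 (α = 5): (5−2)(5−4)(5−7)(5−10) = 3·1·(−2)·(−5) = 30 ≡ 4, so v_2 = 4^{−1} = 10 (mod 13).
  i = 3 (α = 4): (4−2)(4−5)(4−7)(4−10) = 2·(−1)·(−3)·(−6) = −36 ≡ 3, so v_3 = 3^{−1} = 9 (mod 13).
  i = 4 (α = 7): (7−2)(7−5)(7−4)(7−10) = 5·2·3·(−3) = −90 ≡ 1, so v_4 = 1^{−1} = 1 (mod 13).
  i = 5 (α = 10): (10−2)(10−5)(10−4)(10−7) = 8·5·6·3 = 720 ≡ 5, so v_5 = 5^{−1} = 8 (mod 13).
  v = [11, 10, 9, 1, 8].
Step 2: syndromes of r = [4, 10, 10, 6, 2] (all sums mod 13).
  S_0 = Σ v_i r_i = 11·4 + 10·10 + 9·10 + 1·6 + 8·2 = 256 ≡ 9.
  S_1 = Σ v_i α_i r_i = 11·2·4 + 10·5·10 + 9·4·10 + 1·7·6 + 8·10·2 = 1150 ≡ 6.
  α_i^2 mod 13 = [4, 12, 3, 10, 9].
  S_2 = Σ v_i α_i^2 r_i = 11·4·4 + 10·12·10 + 9·3·10 + 1·10·6 + 8·9·2 = 1850 ≡ 4.
  S = (9, 6, 4) ≠ 0, so r is not a codeword (an error is present).
Step 3: locate the error. For a single error e at position i, S_ℓ = v_i·e·α_i^ℓ, so α_err = S_1/S_0.
  S_0^{−1} = 9^{−1} = 3 (mod 13), so α_err = 6·3 = 18 ≡ 5 = α_2. Error position i = 2.
  Consistency check: S_2/S_1 = 4·11 = 44 ≡ 5 = α_err ✓ (single-error assumption holds).
Step 4: error magnitude e = S_0/v_2 = S_0·∏_{j≠2}(α_2 − α_j) = 9·4 = 36 ≡ 10 (mod 13).
Step 5: correct position 2: c_2 = r_2 − e = 10 − 10 ≡ 0 (mod 13). Hence c = [4, 0, 10, 6, 2].
  Check: interpolating c through the α_i gives m(x) = 11 + 3·x (degree < 2) with m(α_i) = c_i for every i, so c is indeed a codeword.


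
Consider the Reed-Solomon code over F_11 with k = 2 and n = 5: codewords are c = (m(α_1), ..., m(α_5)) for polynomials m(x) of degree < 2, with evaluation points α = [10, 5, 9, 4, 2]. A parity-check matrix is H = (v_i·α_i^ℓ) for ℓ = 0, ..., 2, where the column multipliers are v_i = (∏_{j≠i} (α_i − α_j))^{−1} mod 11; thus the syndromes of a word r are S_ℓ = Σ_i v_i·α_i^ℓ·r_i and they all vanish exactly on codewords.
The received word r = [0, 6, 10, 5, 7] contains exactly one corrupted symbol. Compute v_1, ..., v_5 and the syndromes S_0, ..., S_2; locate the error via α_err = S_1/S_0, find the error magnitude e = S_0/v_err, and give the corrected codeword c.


S = (8, 5, 10), error at position 5, error magnitude e = 4, c = [0, 6, 10, 5, 3].

Step 1: column multipliers v_i = (∏_{j≠i}(α_i − α_j))^{−1} mod 11.
  i = 1 (α = 10): (10−5)(10−9)(10−4)(10−2) = 5·1·6·8 = 240 ≡ 9, so v_1 = 9^{−1} = 5 (mod 11).
  i = 2 (α = 5): (5−10)(5−9)(5−4)(5−2) = (−5)·(−4)·1·3 = 60 ≡ 5, so v_2 = 5^{−1} = 9 (mod 11).
  i = 3 (α = 9): (9−10)(9−5)(9−4)(9−2) = (−1)·4·5·7 = −140 ≡ 3, so v_3 = 3^{−1} = 4 (mod 11).
  i = 4 (α = 4): (4−10)(4−5)(4−9)(4−2) = (−6)·(−1)·(−5)·2 = −60 ≡ 6, so v_4 = 6^{−1} = 2 (mod 11).
  i = 5 (α = 2): (2−10)(2−5)(2−9)(2−4) = (−8)·(−3)·(−7)·(−2) = 336 ≡ 6, so v_5 = 6^{−1} = 2 (mod 11).
  v = [5, 9, 4, 2, 2].
Step 2: syndromes of r = [0, 6, 10, 5, 7] (all sums mod 11).
  S_0 = Σ v_i r_i = 5·0 + 9·6 + 4·10 + 2·5 + 2·7 = 118 ≡ 8.
  S_1 = Σ v_i α_i r_i = 5·10·0 + 9·5·6 + 4·9·10 + 2·4·5 + 2·2·7 = 698 ≡ 5.
  α_i^2 mod 11 = [1, 3, 4, 5, 4].
  S_2 = Σ v_i α_i^2 r_i = 5·1·0 + 9·3·6 + 4·4·10 + 2·5·5 + 2·4·7 = 428 ≡ 10.
  S = (8, 5, 10) ≠ 0, so r is not a codeword (an error is present).
Step 3: locate the error. For a single error e at position i, S_ℓ = v_i·e·α_i^ℓ, so α_err = S_1/S_0.
  S_0^{−1} = 8^{−1} = 7 (mod 11), so α_err = 5·7 = 35 ≡ 2 = α_5. Error position i = 5.
  Consistency check: S_2/S_1 = 10·9 = 90 ≡ 2 = α_err ✓ (single-error assumption holds).
Step 4: error magnitude e = S_0/v_5 = S_0·∏_{j≠5}(α_5 − α_j) = 8·6 = 48 ≡ 4 (mod 11).
Step 5: correct position 5: c_5 = r_5 − e = 7 − 4 ≡ 3 (mod 11). Hence c = [0, 6, 10, 5, 3].
  Check: interpolating c through the α_i gives m(x) = 1 + 1·x (degree < 2) with m(α_i) = c_i for every i, so c is indeed a codeword.


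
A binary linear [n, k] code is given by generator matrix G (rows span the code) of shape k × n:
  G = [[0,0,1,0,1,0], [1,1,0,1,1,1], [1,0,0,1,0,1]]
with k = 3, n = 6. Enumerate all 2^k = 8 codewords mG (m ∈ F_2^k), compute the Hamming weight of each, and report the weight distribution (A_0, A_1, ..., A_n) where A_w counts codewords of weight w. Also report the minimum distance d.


Weight distribution: A_0 = 1, A_2 = 3, A_3 = 1, A_5 = 3. Minimum distance d = 2.

Enumerate all 2^3 = 8 messages m ∈ F_2^3.
For each, compute codeword c = mG in F_2^6, then tally its weight.
  m = 000 → c = 000000, weight = 0.
  m = 100 → c = 001010, weight = 2.
  m = 010 → c = 110111, weight = 5.
  m = 110 → c = 111101, weight = 5.
  m = 001 → c = 100101, weight = 3.
  m = 101 → c = 101111, weight = 5.
  m = 011 → c = 010010, weight = 2.
  m = 111 → c = 011000, weight = 2.
Tally weights:
  weight 0: 1 codewords.
  weight 2: 3 codewords.
  weight 3: 1 codewords.
  weight 5: 3 codewords.
Minimum distance d = smallest w > 0 with A_w > 0 = 2.
Sanity: Σ A_w = 8 = 2^3 = 8 ✓.
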